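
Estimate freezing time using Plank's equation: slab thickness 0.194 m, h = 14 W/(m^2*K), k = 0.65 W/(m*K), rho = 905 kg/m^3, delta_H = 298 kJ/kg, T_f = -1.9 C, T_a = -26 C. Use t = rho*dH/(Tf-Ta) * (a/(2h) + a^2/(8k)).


dT = -1.9 - (-26) = 24.1 K
term1 = a/(2h) = 0.194/(2*14) = 0.006928571429
term2 = a^2/(8k) = 0.194^2/(8*0.65) = 0.007237692308
t = rho*dH*1000/dT * (term1 + term2)
t = 905*298*1000/24.1 * (0.006928571429 + 0.007237692308)
t = 158527 s

158527


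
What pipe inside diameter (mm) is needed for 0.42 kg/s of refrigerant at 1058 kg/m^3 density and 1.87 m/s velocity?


A = m_dot / (rho * v) = 0.42 / (1058 * 1.87) = 0.0002122863237 m^2
d = sqrt(4*A/pi) * 1000
d = 16.4 mm

16.4


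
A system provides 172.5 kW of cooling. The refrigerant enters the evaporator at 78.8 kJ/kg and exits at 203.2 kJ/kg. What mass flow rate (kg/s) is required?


dh = 203.2 - 78.8 = 124.4 kJ/kg
m_dot = Q / dh = 172.5 / 124.4 = 1.3867 kg/s

1.3867


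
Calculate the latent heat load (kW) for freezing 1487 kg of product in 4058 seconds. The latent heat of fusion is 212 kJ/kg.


Q_lat = m * h_fg / t
Q_lat = 1487 * 212 / 4058
Q_lat = 77.68 kW

77.68


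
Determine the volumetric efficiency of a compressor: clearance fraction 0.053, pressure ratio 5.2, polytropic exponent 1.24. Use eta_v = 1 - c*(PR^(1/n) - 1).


PR^(1/n) = 5.2^(1/1.24) = 3.77939297
eta_v = 1 - 0.053 * (3.77939297 - 1)
eta_v = 0.8527

0.8527


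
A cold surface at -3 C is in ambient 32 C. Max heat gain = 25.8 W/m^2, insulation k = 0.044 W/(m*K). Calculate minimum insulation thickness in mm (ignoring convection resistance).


dT = 32 - (-3) = 35 K
thickness = k * dT / q_max * 1000
thickness = 0.044 * 35 / 25.8 * 1000
thickness = 59.7 mm

59.7


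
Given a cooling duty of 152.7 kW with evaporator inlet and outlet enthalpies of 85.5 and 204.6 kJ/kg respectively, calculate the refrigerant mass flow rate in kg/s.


dh = 204.6 - 85.5 = 119.1 kJ/kg
m_dot = Q / dh = 152.7 / 119.1 = 1.2821 kg/s

1.2821


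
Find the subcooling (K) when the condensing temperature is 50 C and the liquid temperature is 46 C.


Subcooling = T_cond - T_liquid
Subcooling = 50 - 46
Subcooling = 4 K

4


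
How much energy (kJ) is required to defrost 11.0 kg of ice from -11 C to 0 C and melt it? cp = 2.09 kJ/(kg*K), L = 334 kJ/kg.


Sensible heat = cp * dT = 2.09 * 11 = 22.99 kJ/kg
Total per kg = 22.99 + 334 = 356.99 kJ/kg
Q = m * total = 11.0 * 356.99
Q = 3926.9 kJ

3926.9


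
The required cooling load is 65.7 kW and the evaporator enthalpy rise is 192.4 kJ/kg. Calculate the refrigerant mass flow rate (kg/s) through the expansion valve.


m_dot = Q / dh
m_dot = 65.7 / 192.4
m_dot = 0.3415 kg/s

0.3415


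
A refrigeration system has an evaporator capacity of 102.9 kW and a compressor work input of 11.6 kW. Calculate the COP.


COP = Q_evap / W
COP = 102.9 / 11.6
COP = 8.871

8.871


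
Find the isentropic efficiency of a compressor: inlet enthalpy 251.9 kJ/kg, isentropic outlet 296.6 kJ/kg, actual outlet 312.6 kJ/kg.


dh_ideal = 296.6 - 251.9 = 44.7 kJ/kg
dh_actual = 312.6 - 251.9 = 60.7 kJ/kg
eta_s = dh_ideal / dh_actual = 44.7 / 60.7
eta_s = 0.7364

0.7364


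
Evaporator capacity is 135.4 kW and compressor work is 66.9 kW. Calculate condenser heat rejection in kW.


Q_cond = Q_evap + W
Q_cond = 135.4 + 66.9
Q_cond = 202.3 kW

202.3


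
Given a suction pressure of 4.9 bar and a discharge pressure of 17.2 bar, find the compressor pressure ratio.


PR = P_high / P_low
PR = 17.2 / 4.9
PR = 3.51

3.51


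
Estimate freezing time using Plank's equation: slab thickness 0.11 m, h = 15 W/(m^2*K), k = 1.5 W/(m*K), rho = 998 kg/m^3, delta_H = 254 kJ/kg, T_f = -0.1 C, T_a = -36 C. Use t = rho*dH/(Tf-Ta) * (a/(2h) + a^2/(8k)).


dT = -0.1 - (-36) = 35.9 K
term1 = a/(2h) = 0.11/(2*15) = 0.003666666667
term2 = a^2/(8k) = 0.11^2/(8*1.5) = 0.001008333333
t = rho*dH*1000/dT * (term1 + term2)
t = 998*254*1000/35.9 * (0.003666666667 + 0.001008333333)
t = 33010 s

33010


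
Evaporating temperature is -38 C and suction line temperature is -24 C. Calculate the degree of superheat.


Superheat = T_suction - T_evap
Superheat = -24 - (-38)
Superheat = 14 K

14


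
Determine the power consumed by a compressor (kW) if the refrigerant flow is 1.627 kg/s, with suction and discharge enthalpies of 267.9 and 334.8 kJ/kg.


dh = 334.8 - 267.9 = 66.9 kJ/kg
W = m_dot * dh = 1.627 * 66.9 = 108.85 kW

108.85


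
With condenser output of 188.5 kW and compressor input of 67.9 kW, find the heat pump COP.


COP_hp = Q_cond / W
COP_hp = 188.5 / 67.9
COP_hp = 2.776

2.776


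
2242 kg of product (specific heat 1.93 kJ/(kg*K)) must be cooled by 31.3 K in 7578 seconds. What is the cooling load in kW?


Q = m * cp * dT / t
Q = 2242 * 1.93 * 31.3 / 7578
Q = 17.872 kW

17.872


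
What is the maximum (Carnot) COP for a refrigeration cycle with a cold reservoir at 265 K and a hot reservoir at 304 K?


dT = 304 - 265 = 39 K
COP_carnot = T_cold / dT = 265 / 39
COP_carnot = 6.795

6.795


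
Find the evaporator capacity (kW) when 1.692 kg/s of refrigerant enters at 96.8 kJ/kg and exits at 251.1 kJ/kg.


dh = 251.1 - 96.8 = 154.3 kJ/kg
Q_evap = m_dot * dh = 1.692 * 154.3
Q_evap = 261.08 kW

261.08


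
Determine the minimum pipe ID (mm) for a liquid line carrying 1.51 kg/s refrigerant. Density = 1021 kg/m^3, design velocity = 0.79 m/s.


A = m_dot / (rho * v) = 1.51 / (1021 * 0.79) = 0.001872078751 m^2
d = sqrt(4*A/pi) * 1000
d = 48.8 mm

48.8


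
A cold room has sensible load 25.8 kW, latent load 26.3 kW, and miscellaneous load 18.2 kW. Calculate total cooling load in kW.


Q_total = Q_s + Q_l + Q_misc
Q_total = 25.8 + 26.3 + 18.2
Q_total = 70.3 kW

70.3


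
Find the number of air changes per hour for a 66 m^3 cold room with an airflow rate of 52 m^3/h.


ACH = flow / volume
ACH = 52 / 66
ACH = 0.788

0.788


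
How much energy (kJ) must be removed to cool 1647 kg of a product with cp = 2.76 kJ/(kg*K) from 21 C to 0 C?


dT = 21 - (0) = 21 K
Q = m * cp * dT = 1647 * 2.76 * 21
Q = 95460 kJ

95460


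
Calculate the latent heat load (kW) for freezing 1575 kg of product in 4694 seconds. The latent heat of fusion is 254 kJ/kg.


Q_lat = m * h_fg / t
Q_lat = 1575 * 254 / 4694
Q_lat = 85.23 kW

85.23


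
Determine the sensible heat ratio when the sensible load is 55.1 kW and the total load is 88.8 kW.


SHR = Q_sensible / Q_total
SHR = 55.1 / 88.8
SHR = 0.62

0.62


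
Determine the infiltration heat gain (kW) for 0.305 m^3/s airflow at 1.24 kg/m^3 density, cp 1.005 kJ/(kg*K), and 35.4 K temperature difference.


Q = V_dot * rho * cp * dT
Q = 0.305 * 1.24 * 1.005 * 35.4
Q = 13.455 kW

13.455


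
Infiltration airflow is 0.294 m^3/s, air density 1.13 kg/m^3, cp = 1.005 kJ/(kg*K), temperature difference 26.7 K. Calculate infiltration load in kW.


Q = V_dot * rho * cp * dT
Q = 0.294 * 1.13 * 1.005 * 26.7
Q = 8.915 kW

8.915


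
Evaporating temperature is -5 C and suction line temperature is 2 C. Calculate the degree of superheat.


Superheat = T_suction - T_evap
Superheat = 2 - (-5)
Superheat = 7 K

7


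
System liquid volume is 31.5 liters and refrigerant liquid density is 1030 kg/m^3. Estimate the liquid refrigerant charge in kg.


Charge = V * rho / 1000
Charge = 31.5 * 1030 / 1000
Charge = 32.45 kg

32.45


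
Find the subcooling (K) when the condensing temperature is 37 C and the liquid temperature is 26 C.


Subcooling = T_cond - T_liquid
Subcooling = 37 - 26
Subcooling = 11 K

11


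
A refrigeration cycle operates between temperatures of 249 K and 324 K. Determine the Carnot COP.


dT = 324 - 249 = 75 K
COP_carnot = T_cold / dT = 249 / 75
COP_carnot = 3.32

3.32


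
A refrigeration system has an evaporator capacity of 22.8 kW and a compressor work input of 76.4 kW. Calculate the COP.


COP = Q_evap / W
COP = 22.8 / 76.4
COP = 0.298

0.298


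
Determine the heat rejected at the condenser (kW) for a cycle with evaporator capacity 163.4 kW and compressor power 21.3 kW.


Q_cond = Q_evap + W
Q_cond = 163.4 + 21.3
Q_cond = 184.7 kW

184.7


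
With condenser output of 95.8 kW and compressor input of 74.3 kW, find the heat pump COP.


COP_hp = Q_cond / W
COP_hp = 95.8 / 74.3
COP_hp = 1.289

1.289


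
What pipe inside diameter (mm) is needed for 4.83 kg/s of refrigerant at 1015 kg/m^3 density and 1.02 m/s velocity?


A = m_dot / (rho * v) = 4.83 / (1015 * 1.02) = 0.004665314402 m^2
d = sqrt(4*A/pi) * 1000
d = 77.1 mm

77.1


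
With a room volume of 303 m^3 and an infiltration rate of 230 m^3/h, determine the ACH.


ACH = flow / volume
ACH = 230 / 303
ACH = 0.759

0.759


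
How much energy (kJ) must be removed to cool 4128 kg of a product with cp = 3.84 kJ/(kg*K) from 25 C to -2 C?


dT = 25 - (-2) = 27 K
Q = m * cp * dT = 4128 * 3.84 * 27
Q = 427991 kJ

427991


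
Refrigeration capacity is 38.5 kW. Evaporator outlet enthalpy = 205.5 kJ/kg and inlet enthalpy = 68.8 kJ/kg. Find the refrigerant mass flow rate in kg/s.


dh = 205.5 - 68.8 = 136.7 kJ/kg
m_dot = Q / dh = 38.5 / 136.7 = 0.2816 kg/s

0.2816


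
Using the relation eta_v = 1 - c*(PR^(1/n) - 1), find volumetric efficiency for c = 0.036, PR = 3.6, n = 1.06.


PR^(1/n) = 3.6^(1/1.06) = 3.34821764
eta_v = 1 - 0.036 * (3.34821764 - 1)
eta_v = 0.9155

0.9155


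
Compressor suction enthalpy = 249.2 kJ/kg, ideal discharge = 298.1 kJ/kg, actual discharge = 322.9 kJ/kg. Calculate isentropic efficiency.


dh_ideal = 298.1 - 249.2 = 48.9 kJ/kg
dh_actual = 322.9 - 249.2 = 73.7 kJ/kg
eta_s = dh_ideal / dh_actual = 48.9 / 73.7
eta_s = 0.6635

0.6635


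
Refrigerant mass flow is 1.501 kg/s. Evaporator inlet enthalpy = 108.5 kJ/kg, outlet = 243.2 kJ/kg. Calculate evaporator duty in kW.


dh = 243.2 - 108.5 = 134.7 kJ/kg
Q_evap = m_dot * dh = 1.501 * 134.7
Q_evap = 202.18 kW

202.18


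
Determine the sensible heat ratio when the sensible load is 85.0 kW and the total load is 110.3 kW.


SHR = Q_sensible / Q_total
SHR = 85.0 / 110.3
SHR = 0.771

0.771


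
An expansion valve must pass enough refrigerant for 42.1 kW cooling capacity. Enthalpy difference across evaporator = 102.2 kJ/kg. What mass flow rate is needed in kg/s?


m_dot = Q / dh
m_dot = 42.1 / 102.2
m_dot = 0.4119 kg/s

0.4119


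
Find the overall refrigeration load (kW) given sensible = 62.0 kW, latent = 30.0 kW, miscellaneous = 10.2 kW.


Q_total = Q_s + Q_l + Q_misc
Q_total = 62.0 + 30.0 + 10.2
Q_total = 102.2 kW

102.2


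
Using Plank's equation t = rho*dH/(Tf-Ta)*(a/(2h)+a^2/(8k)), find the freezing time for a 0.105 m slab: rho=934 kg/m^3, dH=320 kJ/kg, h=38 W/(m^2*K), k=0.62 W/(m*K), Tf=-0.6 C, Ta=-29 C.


dT = -0.6 - (-29) = 28.4 K
term1 = a/(2h) = 0.105/(2*38) = 0.001381578947
term2 = a^2/(8k) = 0.105^2/(8*0.62) = 0.002222782258
t = rho*dH*1000/dT * (term1 + term2)
t = 934*320*1000/28.4 * (0.001381578947 + 0.002222782258)
t = 37932 s

37932


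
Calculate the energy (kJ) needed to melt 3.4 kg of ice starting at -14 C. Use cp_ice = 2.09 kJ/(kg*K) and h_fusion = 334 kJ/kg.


Sensible heat = cp * dT = 2.09 * 14 = 29.26 kJ/kg
Total per kg = 29.26 + 334 = 363.26 kJ/kg
Q = m * total = 3.4 * 363.26
Q = 1235.1 kJ

1235.1


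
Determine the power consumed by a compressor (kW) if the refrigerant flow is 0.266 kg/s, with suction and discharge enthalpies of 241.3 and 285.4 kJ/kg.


dh = 285.4 - 241.3 = 44.1 kJ/kg
W = m_dot * dh = 0.266 * 44.1 = 11.73 kW

11.73


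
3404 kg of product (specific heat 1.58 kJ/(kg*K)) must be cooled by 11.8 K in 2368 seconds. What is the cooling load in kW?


Q = m * cp * dT / t
Q = 3404 * 1.58 * 11.8 / 2368
Q = 26.801 kW

26.801


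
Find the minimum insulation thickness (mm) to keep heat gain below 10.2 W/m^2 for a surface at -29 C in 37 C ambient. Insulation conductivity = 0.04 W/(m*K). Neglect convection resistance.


dT = 37 - (-29) = 66 K
thickness = k * dT / q_max * 1000
thickness = 0.04 * 66 / 10.2 * 1000
thickness = 258.8 mm

258.8


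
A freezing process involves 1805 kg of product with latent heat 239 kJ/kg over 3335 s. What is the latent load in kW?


Q_lat = m * h_fg / t
Q_lat = 1805 * 239 / 3335
Q_lat = 129.35 kW

129.35


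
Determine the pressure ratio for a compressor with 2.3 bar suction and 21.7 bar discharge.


PR = P_high / P_low
PR = 21.7 / 2.3
PR = 9.435

9.435


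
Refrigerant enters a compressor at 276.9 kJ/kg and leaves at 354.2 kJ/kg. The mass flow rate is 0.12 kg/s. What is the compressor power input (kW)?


dh = 354.2 - 276.9 = 77.3 kJ/kg
W = m_dot * dh = 0.12 * 77.3 = 9.28 kW

9.28


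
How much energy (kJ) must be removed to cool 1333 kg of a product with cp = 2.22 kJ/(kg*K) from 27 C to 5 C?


dT = 27 - (5) = 22 K
Q = m * cp * dT = 1333 * 2.22 * 22
Q = 65104 kJ

65104


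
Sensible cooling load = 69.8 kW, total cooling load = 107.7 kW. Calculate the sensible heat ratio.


SHR = Q_sensible / Q_total
SHR = 69.8 / 107.7
SHR = 0.648

0.648


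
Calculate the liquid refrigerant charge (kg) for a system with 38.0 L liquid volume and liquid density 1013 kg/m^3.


Charge = V * rho / 1000
Charge = 38.0 * 1013 / 1000
Charge = 38.49 kg

38.49


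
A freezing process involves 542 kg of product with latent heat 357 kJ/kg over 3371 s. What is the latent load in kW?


Q_lat = m * h_fg / t
Q_lat = 542 * 357 / 3371
Q_lat = 57.4 kW

57.4


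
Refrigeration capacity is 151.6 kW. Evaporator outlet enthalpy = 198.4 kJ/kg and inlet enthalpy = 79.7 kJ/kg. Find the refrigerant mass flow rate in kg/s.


dh = 198.4 - 79.7 = 118.7 kJ/kg
m_dot = Q / dh = 151.6 / 118.7 = 1.2772 kg/s

1.2772


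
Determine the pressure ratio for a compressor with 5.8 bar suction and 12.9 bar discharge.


PR = P_high / P_low
PR = 12.9 / 5.8
PR = 2.224

2.224


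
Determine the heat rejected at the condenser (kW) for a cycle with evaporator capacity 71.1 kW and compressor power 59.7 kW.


Q_cond = Q_evap + W
Q_cond = 71.1 + 59.7
Q_cond = 130.8 kW

130.8


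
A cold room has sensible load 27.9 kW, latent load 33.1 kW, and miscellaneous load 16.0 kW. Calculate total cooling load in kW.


Q_total = Q_s + Q_l + Q_misc
Q_total = 27.9 + 33.1 + 16.0
Q_total = 77.0 kW

77.0


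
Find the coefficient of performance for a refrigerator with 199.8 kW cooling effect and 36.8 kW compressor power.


COP = Q_evap / W
COP = 199.8 / 36.8
COP = 5.429

5.429


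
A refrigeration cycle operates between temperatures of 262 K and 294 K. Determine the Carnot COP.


dT = 294 - 262 = 32 K
COP_carnot = T_cold / dT = 262 / 32
COP_carnot = 8.188

8.188


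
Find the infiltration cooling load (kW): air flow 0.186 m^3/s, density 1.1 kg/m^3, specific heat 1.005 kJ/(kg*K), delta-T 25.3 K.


Q = V_dot * rho * cp * dT
Q = 0.186 * 1.1 * 1.005 * 25.3
Q = 5.202 kW

5.202


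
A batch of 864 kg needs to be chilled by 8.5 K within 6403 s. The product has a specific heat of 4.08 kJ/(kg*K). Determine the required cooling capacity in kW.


Q = m * cp * dT / t
Q = 864 * 4.08 * 8.5 / 6403
Q = 4.68 kW

4.68


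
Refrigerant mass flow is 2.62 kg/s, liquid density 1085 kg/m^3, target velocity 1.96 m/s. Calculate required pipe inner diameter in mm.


A = m_dot / (rho * v) = 2.62 / (1085 * 1.96) = 0.001232013543 m^2
d = sqrt(4*A/pi) * 1000
d = 39.6 mm

39.6


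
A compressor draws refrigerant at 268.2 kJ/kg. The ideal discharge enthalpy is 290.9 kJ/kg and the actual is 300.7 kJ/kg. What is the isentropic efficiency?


dh_ideal = 290.9 - 268.2 = 22.7 kJ/kg
dh_actual = 300.7 - 268.2 = 32.5 kJ/kg
eta_s = dh_ideal / dh_actual = 22.7 / 32.5
eta_s = 0.6985

0.6985


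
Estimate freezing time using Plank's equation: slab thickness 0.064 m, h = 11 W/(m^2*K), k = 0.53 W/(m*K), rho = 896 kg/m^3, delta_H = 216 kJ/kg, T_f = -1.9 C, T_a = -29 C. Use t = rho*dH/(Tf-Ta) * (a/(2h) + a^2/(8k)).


dT = -1.9 - (-29) = 27.1 K
term1 = a/(2h) = 0.064/(2*11) = 0.002909090909
term2 = a^2/(8k) = 0.064^2/(8*0.53) = 0.0009660377358
t = rho*dH*1000/dT * (term1 + term2)
t = 896*216*1000/27.1 * (0.002909090909 + 0.0009660377358)
t = 27674 s

27674


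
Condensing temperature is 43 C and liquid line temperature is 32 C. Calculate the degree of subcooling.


Subcooling = T_cond - T_liquid
Subcooling = 43 - 32
Subcooling = 11 K

11


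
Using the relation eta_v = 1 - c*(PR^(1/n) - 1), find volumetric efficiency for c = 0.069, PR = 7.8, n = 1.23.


PR^(1/n) = 7.8^(1/1.23) = 5.3122703
eta_v = 1 - 0.069 * (5.3122703 - 1)
eta_v = 0.7025

0.7025


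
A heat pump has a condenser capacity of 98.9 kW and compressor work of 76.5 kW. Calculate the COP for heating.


COP_hp = Q_cond / W
COP_hp = 98.9 / 76.5
COP_hp = 1.293

1.293


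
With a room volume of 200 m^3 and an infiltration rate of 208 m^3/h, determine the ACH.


ACH = flow / volume
ACH = 208 / 200
ACH = 1.04

1.04


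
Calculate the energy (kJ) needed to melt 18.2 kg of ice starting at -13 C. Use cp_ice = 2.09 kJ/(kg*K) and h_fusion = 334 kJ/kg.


Sensible heat = cp * dT = 2.09 * 13 = 27.17 kJ/kg
Total per kg = 27.17 + 334 = 361.17 kJ/kg
Q = m * total = 18.2 * 361.17
Q = 6573.3 kJ

6573.3


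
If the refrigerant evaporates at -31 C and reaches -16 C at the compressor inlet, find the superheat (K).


Superheat = T_suction - T_evap
Superheat = -16 - (-31)
Superheat = 15 K

15


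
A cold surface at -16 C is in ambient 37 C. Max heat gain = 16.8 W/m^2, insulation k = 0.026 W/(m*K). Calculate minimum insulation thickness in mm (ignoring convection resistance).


dT = 37 - (-16) = 53 K
thickness = k * dT / q_max * 1000
thickness = 0.026 * 53 / 16.8 * 1000
thickness = 82.0 mm

82.0


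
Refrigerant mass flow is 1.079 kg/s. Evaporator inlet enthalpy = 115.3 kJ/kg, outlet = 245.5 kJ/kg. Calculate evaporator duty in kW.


dh = 245.5 - 115.3 = 130.2 kJ/kg
Q_evap = m_dot * dh = 1.079 * 130.2
Q_evap = 140.49 kW

140.49


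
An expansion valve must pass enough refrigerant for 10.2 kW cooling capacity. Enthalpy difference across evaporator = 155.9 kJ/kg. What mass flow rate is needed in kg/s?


m_dot = Q / dh
m_dot = 10.2 / 155.9
m_dot = 0.0654 kg/s

0.0654


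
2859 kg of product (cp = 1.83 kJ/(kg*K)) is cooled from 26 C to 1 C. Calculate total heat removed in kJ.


dT = 26 - (1) = 25 K
Q = m * cp * dT = 2859 * 1.83 * 25
Q = 130799 kJ

130799


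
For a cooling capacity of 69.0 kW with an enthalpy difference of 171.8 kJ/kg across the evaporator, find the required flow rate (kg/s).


m_dot = Q / dh
m_dot = 69.0 / 171.8
m_dot = 0.4016 kg/s

0.4016


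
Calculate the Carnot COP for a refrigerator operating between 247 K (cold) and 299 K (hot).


dT = 299 - 247 = 52 K
COP_carnot = T_cold / dT = 247 / 52
COP_carnot = 4.75

4.75


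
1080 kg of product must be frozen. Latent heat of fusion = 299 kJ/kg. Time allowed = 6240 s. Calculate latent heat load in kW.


Q_lat = m * h_fg / t
Q_lat = 1080 * 299 / 6240
Q_lat = 51.75 kW

51.75


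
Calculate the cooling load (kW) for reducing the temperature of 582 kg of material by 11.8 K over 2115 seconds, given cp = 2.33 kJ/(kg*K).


Q = m * cp * dT / t
Q = 582 * 2.33 * 11.8 / 2115
Q = 7.566 kW

7.566


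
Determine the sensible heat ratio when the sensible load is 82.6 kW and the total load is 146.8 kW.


SHR = Q_sensible / Q_total
SHR = 82.6 / 146.8
SHR = 0.563

0.563


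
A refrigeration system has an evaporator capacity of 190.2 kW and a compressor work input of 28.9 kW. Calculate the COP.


COP = Q_evap / W
COP = 190.2 / 28.9
COP = 6.581

6.581


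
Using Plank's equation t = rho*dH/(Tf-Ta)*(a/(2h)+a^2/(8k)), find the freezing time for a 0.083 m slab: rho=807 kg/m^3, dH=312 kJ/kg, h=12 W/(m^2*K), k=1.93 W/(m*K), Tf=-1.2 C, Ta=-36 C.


dT = -1.2 - (-36) = 34.8 K
term1 = a/(2h) = 0.083/(2*12) = 0.003458333333
term2 = a^2/(8k) = 0.083^2/(8*1.93) = 0.0004461787565
t = rho*dH*1000/dT * (term1 + term2)
t = 807*312*1000/34.8 * (0.003458333333 + 0.0004461787565)
t = 28250 s

28250


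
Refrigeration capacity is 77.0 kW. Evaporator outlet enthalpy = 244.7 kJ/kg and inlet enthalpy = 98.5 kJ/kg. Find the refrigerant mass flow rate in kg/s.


dh = 244.7 - 98.5 = 146.2 kJ/kg
m_dot = Q / dh = 77.0 / 146.2 = 0.5267 kg/s

0.5267


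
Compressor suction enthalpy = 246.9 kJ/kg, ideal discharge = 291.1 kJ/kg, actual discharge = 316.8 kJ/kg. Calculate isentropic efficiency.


dh_ideal = 291.1 - 246.9 = 44.2 kJ/kg
dh_actual = 316.8 - 246.9 = 69.9 kJ/kg
eta_s = dh_ideal / dh_actual = 44.2 / 69.9
eta_s = 0.6323

0.6323


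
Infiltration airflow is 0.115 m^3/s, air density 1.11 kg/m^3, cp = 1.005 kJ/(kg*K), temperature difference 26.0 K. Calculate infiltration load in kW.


Q = V_dot * rho * cp * dT
Q = 0.115 * 1.11 * 1.005 * 26.0
Q = 3.335 kW

3.335


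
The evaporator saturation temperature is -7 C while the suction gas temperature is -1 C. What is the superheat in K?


Superheat = T_suction - T_evap
Superheat = -1 - (-7)
Superheat = 6 K

6


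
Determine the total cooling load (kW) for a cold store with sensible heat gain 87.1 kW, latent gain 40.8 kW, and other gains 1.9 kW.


Q_total = Q_s + Q_l + Q_misc
Q_total = 87.1 + 40.8 + 1.9
Q_total = 129.8 kW

129.8


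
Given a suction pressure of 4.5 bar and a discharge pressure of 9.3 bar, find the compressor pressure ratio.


PR = P_high / P_low
PR = 9.3 / 4.5
PR = 2.067

2.067


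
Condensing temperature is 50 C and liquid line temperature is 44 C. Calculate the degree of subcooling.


Subcooling = T_cond - T_liquid
Subcooling = 50 - 44
Subcooling = 6 K

6


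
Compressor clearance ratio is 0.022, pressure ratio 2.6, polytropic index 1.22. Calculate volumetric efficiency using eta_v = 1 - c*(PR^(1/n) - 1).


PR^(1/n) = 2.6^(1/1.22) = 2.18847751
eta_v = 1 - 0.022 * (2.18847751 - 1)
eta_v = 0.9739

0.9739


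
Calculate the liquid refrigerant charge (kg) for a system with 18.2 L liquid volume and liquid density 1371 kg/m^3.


Charge = V * rho / 1000
Charge = 18.2 * 1371 / 1000
Charge = 24.95 kg

24.95


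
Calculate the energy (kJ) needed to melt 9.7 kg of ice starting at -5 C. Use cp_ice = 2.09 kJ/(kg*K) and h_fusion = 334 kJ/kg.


Sensible heat = cp * dT = 2.09 * 5 = 10.45 kJ/kg
Total per kg = 10.45 + 334 = 344.45 kJ/kg
Q = m * total = 9.7 * 344.45
Q = 3341.2 kJ

3341.2


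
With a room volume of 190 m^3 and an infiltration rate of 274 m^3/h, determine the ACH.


ACH = flow / volume
ACH = 274 / 190
ACH = 1.442

1.442


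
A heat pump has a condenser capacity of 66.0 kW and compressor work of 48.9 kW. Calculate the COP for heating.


COP_hp = Q_cond / W
COP_hp = 66.0 / 48.9
COP_hp = 1.35

1.35


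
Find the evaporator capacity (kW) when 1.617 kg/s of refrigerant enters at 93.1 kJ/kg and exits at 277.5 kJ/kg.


dh = 277.5 - 93.1 = 184.4 kJ/kg
Q_evap = m_dot * dh = 1.617 * 184.4
Q_evap = 298.17 kW

298.17


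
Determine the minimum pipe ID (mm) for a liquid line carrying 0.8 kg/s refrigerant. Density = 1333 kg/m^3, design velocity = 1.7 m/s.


A = m_dot / (rho * v) = 0.8 / (1333 * 1.7) = 0.0003530294338 m^2
d = sqrt(4*A/pi) * 1000
d = 21.2 mm

21.2


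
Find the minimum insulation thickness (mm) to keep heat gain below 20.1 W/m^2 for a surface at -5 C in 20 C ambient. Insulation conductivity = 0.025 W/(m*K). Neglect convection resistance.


dT = 20 - (-5) = 25 K
thickness = k * dT / q_max * 1000
thickness = 0.025 * 25 / 20.1 * 1000
thickness = 31.1 mm

31.1


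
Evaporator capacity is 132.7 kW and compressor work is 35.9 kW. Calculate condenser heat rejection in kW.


Q_cond = Q_evap + W
Q_cond = 132.7 + 35.9
Q_cond = 168.6 kW

168.6


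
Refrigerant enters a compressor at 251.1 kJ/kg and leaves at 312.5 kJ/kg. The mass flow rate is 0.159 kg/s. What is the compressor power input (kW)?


dh = 312.5 - 251.1 = 61.4 kJ/kg
W = m_dot * dh = 0.159 * 61.4 = 9.76 kW

9.76


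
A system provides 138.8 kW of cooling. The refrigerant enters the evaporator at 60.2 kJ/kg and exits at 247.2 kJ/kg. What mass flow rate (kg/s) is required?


dh = 247.2 - 60.2 = 187.0 kJ/kg
m_dot = Q / dh = 138.8 / 187.0 = 0.7422 kg/s

0.7422


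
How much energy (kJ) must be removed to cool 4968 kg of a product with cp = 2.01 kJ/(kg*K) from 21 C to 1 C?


dT = 21 - (1) = 20 K
Q = m * cp * dT = 4968 * 2.01 * 20
Q = 199714 kJ

199714


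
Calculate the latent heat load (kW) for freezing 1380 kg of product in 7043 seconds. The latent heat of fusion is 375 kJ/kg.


Q_lat = m * h_fg / t
Q_lat = 1380 * 375 / 7043
Q_lat = 73.48 kW

73.48


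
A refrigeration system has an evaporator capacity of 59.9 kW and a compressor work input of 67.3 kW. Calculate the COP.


COP = Q_evap / W
COP = 59.9 / 67.3
COP = 0.89

0.89


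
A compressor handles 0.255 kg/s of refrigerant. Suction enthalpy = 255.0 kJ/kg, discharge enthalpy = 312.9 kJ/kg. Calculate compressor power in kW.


dh = 312.9 - 255.0 = 57.9 kJ/kg
W = m_dot * dh = 0.255 * 57.9 = 14.76 kW

14.76


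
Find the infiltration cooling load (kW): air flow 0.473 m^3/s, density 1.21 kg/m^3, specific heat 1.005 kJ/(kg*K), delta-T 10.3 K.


Q = V_dot * rho * cp * dT
Q = 0.473 * 1.21 * 1.005 * 10.3
Q = 5.924 kW

5.924


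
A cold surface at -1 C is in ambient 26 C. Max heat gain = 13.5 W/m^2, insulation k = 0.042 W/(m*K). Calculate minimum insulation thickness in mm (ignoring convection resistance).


dT = 26 - (-1) = 27 K
thickness = k * dT / q_max * 1000
thickness = 0.042 * 27 / 13.5 * 1000
thickness = 84.0 mm

84.0


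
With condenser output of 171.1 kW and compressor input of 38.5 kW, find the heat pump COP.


COP_hp = Q_cond / W
COP_hp = 171.1 / 38.5
COP_hp = 4.444

4.444


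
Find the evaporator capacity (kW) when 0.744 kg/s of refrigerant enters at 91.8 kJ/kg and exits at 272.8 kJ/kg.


dh = 272.8 - 91.8 = 181.0 kJ/kg
Q_evap = m_dot * dh = 0.744 * 181.0
Q_evap = 134.66 kW

134.66


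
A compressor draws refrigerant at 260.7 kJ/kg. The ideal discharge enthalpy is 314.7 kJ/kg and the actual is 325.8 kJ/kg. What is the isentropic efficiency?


dh_ideal = 314.7 - 260.7 = 54.0 kJ/kg
dh_actual = 325.8 - 260.7 = 65.1 kJ/kg
eta_s = dh_ideal / dh_actual = 54.0 / 65.1
eta_s = 0.8295

0.8295


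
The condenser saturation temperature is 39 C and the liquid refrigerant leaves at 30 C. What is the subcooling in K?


Subcooling = T_cond - T_liquid
Subcooling = 39 - 30
Subcooling = 9 K

9


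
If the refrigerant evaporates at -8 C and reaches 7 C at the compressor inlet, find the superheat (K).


Superheat = T_suction - T_evap
Superheat = 7 - (-8)
Superheat = 15 K

15


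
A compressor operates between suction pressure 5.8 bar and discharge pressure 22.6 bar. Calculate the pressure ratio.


PR = P_high / P_low
PR = 22.6 / 5.8
PR = 3.897

3.897


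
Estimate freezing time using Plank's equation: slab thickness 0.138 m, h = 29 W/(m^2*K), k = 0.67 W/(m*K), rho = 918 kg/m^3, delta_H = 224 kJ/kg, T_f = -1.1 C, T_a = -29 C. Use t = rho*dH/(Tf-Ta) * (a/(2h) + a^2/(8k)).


dT = -1.1 - (-29) = 27.9 K
term1 = a/(2h) = 0.138/(2*29) = 0.002379310345
term2 = a^2/(8k) = 0.138^2/(8*0.67) = 0.003552985075
t = rho*dH*1000/dT * (term1 + term2)
t = 918*224*1000/27.9 * (0.002379310345 + 0.003552985075)
t = 43723 s

43723


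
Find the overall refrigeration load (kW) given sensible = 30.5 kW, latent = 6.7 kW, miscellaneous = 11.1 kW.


Q_total = Q_s + Q_l + Q_misc
Q_total = 30.5 + 6.7 + 11.1
Q_total = 48.3 kW

48.3


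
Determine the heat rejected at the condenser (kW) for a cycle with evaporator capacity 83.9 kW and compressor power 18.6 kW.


Q_cond = Q_evap + W
Q_cond = 83.9 + 18.6
Q_cond = 102.5 kW

102.5


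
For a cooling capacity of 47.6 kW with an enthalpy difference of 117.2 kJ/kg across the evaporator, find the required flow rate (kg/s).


m_dot = Q / dh
m_dot = 47.6 / 117.2
m_dot = 0.4061 kg/s

0.4061


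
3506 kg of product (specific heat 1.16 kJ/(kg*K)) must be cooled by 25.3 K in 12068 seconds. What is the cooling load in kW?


Q = m * cp * dT / t
Q = 3506 * 1.16 * 25.3 / 12068
Q = 8.526 kW

8.526


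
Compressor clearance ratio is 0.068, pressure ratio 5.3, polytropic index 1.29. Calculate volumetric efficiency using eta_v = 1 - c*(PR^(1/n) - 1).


PR^(1/n) = 5.3^(1/1.29) = 3.64295799
eta_v = 1 - 0.068 * (3.64295799 - 1)
eta_v = 0.8203

0.8203


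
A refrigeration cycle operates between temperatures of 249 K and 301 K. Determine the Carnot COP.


dT = 301 - 249 = 52 K
COP_carnot = T_cold / dT = 249 / 52
COP_carnot = 4.788

4.788


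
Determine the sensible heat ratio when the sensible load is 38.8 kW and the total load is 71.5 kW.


SHR = Q_sensible / Q_total
SHR = 38.8 / 71.5
SHR = 0.543

0.543


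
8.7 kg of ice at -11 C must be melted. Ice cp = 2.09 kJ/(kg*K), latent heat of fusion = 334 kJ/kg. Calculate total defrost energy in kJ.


Sensible heat = cp * dT = 2.09 * 11 = 22.99 kJ/kg
Total per kg = 22.99 + 334 = 356.99 kJ/kg
Q = m * total = 8.7 * 356.99
Q = 3105.8 kJ

3105.8


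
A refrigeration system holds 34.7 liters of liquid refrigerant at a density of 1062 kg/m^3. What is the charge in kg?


Charge = V * rho / 1000
Charge = 34.7 * 1062 / 1000
Charge = 36.85 kg

36.85


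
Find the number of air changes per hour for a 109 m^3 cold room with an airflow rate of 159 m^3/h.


ACH = flow / volume
ACH = 159 / 109
ACH = 1.459

1.459


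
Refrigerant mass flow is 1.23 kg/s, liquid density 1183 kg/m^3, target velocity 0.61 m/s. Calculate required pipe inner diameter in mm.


A = m_dot / (rho * v) = 1.23 / (1183 * 0.61) = 0.001704474592 m^2
d = sqrt(4*A/pi) * 1000
d = 46.6 mm

46.6


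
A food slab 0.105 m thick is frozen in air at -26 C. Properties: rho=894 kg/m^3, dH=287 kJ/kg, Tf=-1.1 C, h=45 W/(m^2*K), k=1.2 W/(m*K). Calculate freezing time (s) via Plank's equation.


dT = -1.1 - (-26) = 24.9 K
term1 = a/(2h) = 0.105/(2*45) = 0.001166666667
term2 = a^2/(8k) = 0.105^2/(8*1.2) = 0.0011484375
t = rho*dH*1000/dT * (term1 + term2)
t = 894*287*1000/24.9 * (0.001166666667 + 0.0011484375)
t = 23856 s

23856


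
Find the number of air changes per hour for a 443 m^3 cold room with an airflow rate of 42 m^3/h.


ACH = flow / volume
ACH = 42 / 443
ACH = 0.095

0.095


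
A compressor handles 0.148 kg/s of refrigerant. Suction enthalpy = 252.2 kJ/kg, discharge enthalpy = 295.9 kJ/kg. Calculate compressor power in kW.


dh = 295.9 - 252.2 = 43.7 kJ/kg
W = m_dot * dh = 0.148 * 43.7 = 6.47 kW

6.47


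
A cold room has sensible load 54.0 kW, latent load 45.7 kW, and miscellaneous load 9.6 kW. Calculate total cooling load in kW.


Q_total = Q_s + Q_l + Q_misc
Q_total = 54.0 + 45.7 + 9.6
Q_total = 109.3 kW

109.3


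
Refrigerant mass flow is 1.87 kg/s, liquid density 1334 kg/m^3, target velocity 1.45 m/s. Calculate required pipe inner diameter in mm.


A = m_dot / (rho * v) = 1.87 / (1334 * 1.45) = 0.0009667580003 m^2
d = sqrt(4*A/pi) * 1000
d = 35.1 mm

35.1


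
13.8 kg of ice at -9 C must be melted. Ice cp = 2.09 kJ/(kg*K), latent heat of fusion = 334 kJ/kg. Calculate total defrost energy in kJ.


Sensible heat = cp * dT = 2.09 * 9 = 18.81 kJ/kg
Total per kg = 18.81 + 334 = 352.81 kJ/kg
Q = m * total = 13.8 * 352.81
Q = 4868.8 kJ

4868.8


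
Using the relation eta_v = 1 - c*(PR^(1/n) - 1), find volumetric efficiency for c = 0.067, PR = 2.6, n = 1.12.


PR^(1/n) = 2.6^(1/1.12) = 2.34699367
eta_v = 1 - 0.067 * (2.34699367 - 1)
eta_v = 0.9098

0.9098


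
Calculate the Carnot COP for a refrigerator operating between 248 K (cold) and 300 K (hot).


dT = 300 - 248 = 52 K
COP_carnot = T_cold / dT = 248 / 52
COP_carnot = 4.769

4.769


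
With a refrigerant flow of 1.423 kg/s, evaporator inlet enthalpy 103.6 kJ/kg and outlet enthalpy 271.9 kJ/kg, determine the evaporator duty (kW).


dh = 271.9 - 103.6 = 168.3 kJ/kg
Q_evap = m_dot * dh = 1.423 * 168.3
Q_evap = 239.49 kW

239.49


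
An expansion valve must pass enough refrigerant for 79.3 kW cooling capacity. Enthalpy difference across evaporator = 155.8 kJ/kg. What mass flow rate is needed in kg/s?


m_dot = Q / dh
m_dot = 79.3 / 155.8
m_dot = 0.509 kg/s

0.509


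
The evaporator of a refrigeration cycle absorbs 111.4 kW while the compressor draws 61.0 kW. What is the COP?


COP = Q_evap / W
COP = 111.4 / 61.0
COP = 1.826

1.826


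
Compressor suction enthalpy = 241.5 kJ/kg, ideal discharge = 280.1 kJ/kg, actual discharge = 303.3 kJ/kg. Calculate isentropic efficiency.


dh_ideal = 280.1 - 241.5 = 38.6 kJ/kg
dh_actual = 303.3 - 241.5 = 61.8 kJ/kg
eta_s = dh_ideal / dh_actual = 38.6 / 61.8
eta_s = 0.6246

0.6246


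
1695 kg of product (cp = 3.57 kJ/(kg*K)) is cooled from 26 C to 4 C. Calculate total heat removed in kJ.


dT = 26 - (4) = 22 K
Q = m * cp * dT = 1695 * 3.57 * 22
Q = 133125 kJ

133125


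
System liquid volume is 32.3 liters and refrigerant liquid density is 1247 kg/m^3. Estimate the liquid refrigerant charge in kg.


Charge = V * rho / 1000
Charge = 32.3 * 1247 / 1000
Charge = 40.28 kg

40.28


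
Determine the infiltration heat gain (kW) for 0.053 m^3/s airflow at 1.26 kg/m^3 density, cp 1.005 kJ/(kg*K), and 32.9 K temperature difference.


Q = V_dot * rho * cp * dT
Q = 0.053 * 1.26 * 1.005 * 32.9
Q = 2.208 kW

2.208


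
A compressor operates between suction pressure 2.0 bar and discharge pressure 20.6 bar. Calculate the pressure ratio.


PR = P_high / P_low
PR = 20.6 / 2.0
PR = 10.3

10.3


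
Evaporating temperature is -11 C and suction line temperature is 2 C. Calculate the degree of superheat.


Superheat = T_suction - T_evap
Superheat = 2 - (-11)
Superheat = 13 K

13


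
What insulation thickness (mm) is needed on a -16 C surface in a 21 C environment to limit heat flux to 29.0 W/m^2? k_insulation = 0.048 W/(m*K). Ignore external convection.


dT = 21 - (-16) = 37 K
thickness = k * dT / q_max * 1000
thickness = 0.048 * 37 / 29.0 * 1000
thickness = 61.2 mm

61.2


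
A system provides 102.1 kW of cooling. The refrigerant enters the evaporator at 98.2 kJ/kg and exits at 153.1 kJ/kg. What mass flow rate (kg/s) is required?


dh = 153.1 - 98.2 = 54.9 kJ/kg
m_dot = Q / dh = 102.1 / 54.9 = 1.8597 kg/s

1.8597


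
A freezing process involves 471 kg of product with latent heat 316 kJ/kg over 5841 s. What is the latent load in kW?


Q_lat = m * h_fg / t
Q_lat = 471 * 316 / 5841
Q_lat = 25.48 kW

25.48


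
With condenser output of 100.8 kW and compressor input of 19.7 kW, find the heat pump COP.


COP_hp = Q_cond / W
COP_hp = 100.8 / 19.7
COP_hp = 5.117

5.117


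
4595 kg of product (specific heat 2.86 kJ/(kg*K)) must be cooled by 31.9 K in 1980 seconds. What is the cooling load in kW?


Q = m * cp * dT / t
Q = 4595 * 2.86 * 31.9 / 1980
Q = 211.727 kW

211.727


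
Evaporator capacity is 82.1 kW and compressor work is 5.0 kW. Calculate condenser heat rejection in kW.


Q_cond = Q_evap + W
Q_cond = 82.1 + 5.0
Q_cond = 87.1 kW

87.1


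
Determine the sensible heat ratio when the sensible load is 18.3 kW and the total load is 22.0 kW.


SHR = Q_sensible / Q_total
SHR = 18.3 / 22.0
SHR = 0.832

0.832


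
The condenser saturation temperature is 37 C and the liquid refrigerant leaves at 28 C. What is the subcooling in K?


Subcooling = T_cond - T_liquid
Subcooling = 37 - 28
Subcooling = 9 K

9


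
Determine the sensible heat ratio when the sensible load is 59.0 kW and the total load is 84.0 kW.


SHR = Q_sensible / Q_total
SHR = 59.0 / 84.0
SHR = 0.702

0.702


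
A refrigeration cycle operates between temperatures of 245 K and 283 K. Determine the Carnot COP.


dT = 283 - 245 = 38 K
COP_carnot = T_cold / dT = 245 / 38
COP_carnot = 6.447

6.447


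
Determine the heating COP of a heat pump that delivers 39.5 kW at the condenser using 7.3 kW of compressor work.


COP_hp = Q_cond / W
COP_hp = 39.5 / 7.3
COP_hp = 5.411

5.411


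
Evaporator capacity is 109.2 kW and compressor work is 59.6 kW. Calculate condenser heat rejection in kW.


Q_cond = Q_evap + W
Q_cond = 109.2 + 59.6
Q_cond = 168.8 kW

168.8


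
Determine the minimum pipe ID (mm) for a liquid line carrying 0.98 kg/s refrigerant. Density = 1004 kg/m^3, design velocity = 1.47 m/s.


A = m_dot / (rho * v) = 0.98 / (1004 * 1.47) = 0.0006640106242 m^2
d = sqrt(4*A/pi) * 1000
d = 29.1 mm

29.1


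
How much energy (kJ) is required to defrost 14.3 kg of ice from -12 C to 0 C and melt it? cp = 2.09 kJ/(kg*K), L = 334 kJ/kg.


Sensible heat = cp * dT = 2.09 * 12 = 25.08 kJ/kg
Total per kg = 25.08 + 334 = 359.08 kJ/kg
Q = m * total = 14.3 * 359.08
Q = 5134.8 kJ

5134.8


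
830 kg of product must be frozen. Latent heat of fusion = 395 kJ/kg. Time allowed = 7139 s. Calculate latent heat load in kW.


Q_lat = m * h_fg / t
Q_lat = 830 * 395 / 7139
Q_lat = 45.92 kW

45.92


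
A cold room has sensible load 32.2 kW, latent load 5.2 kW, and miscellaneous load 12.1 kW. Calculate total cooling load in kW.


Q_total = Q_s + Q_l + Q_misc
Q_total = 32.2 + 5.2 + 12.1
Q_total = 49.5 kW

49.5


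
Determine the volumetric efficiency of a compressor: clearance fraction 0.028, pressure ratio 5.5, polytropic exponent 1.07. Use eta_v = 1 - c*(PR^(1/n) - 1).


PR^(1/n) = 5.5^(1/1.07) = 4.91957683
eta_v = 1 - 0.028 * (4.91957683 - 1)
eta_v = 0.8903

0.8903


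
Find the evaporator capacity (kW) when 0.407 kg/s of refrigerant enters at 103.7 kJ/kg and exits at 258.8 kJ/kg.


dh = 258.8 - 103.7 = 155.1 kJ/kg
Q_evap = m_dot * dh = 0.407 * 155.1
Q_evap = 63.13 kW

63.13


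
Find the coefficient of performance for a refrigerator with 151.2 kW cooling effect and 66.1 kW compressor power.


COP = Q_evap / W
COP = 151.2 / 66.1
COP = 2.287

2.287


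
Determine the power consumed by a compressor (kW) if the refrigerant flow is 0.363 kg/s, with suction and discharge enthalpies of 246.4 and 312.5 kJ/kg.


dh = 312.5 - 246.4 = 66.1 kJ/kg
W = m_dot * dh = 0.363 * 66.1 = 23.99 kW

23.99


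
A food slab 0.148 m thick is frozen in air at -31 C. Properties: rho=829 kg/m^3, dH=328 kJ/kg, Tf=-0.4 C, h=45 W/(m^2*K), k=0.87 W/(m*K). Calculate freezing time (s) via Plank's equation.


dT = -0.4 - (-31) = 30.6 K
term1 = a/(2h) = 0.148/(2*45) = 0.001644444444
term2 = a^2/(8k) = 0.148^2/(8*0.87) = 0.003147126437
t = rho*dH*1000/dT * (term1 + term2)
t = 829*328*1000/30.6 * (0.001644444444 + 0.003147126437)
t = 42578 s

42578


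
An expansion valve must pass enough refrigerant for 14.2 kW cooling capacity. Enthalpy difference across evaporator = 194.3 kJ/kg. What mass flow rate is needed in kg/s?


m_dot = Q / dh
m_dot = 14.2 / 194.3
m_dot = 0.0731 kg/s

0.0731


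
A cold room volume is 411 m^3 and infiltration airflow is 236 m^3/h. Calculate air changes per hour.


ACH = flow / volume
ACH = 236 / 411
ACH = 0.574

0.574


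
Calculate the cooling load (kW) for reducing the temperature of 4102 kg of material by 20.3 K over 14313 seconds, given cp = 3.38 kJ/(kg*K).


Q = m * cp * dT / t
Q = 4102 * 3.38 * 20.3 / 14313
Q = 19.664 kW

19.664


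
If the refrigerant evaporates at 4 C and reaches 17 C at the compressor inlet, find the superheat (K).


Superheat = T_suction - T_evap
Superheat = 17 - (4)
Superheat = 13 K

13


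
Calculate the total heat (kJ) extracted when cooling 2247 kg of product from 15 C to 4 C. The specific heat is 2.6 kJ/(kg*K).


dT = 15 - (4) = 11 K
Q = m * cp * dT = 2247 * 2.6 * 11
Q = 64264 kJ

64264


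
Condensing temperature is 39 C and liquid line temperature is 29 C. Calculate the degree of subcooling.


Subcooling = T_cond - T_liquid
Subcooling = 39 - 29
Subcooling = 10 K

10


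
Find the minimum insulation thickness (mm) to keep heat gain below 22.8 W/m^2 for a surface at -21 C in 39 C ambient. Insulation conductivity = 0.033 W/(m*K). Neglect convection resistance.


dT = 39 - (-21) = 60 K
thickness = k * dT / q_max * 1000
thickness = 0.033 * 60 / 22.8 * 1000
thickness = 86.8 mm

86.8
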